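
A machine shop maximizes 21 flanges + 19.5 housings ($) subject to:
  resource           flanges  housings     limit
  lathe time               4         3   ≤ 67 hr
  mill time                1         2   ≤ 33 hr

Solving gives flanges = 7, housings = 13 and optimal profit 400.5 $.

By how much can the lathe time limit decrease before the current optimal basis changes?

17.5

Binding constraints: lathe time, mill time. The basis is B = [[4,3],[1,2]] with det 5.
Per unit decrease in lathe time, x* moves by d = (-0.4, 0.2).
The basis stays optimal until flanges reaches 0; allowable decrease = 17.5 hr.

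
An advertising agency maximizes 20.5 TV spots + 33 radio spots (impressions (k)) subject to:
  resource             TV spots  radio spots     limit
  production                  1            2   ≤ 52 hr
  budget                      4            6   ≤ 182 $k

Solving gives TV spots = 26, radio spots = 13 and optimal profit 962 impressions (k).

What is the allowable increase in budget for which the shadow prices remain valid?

26

Binding constraints: production, budget. The basis is B = [[1,2],[4,6]] with det -2.
Per unit increase in budget, x* moves by d = (1, -0.5).
The basis stays optimal until radio spots reaches 0; allowable increase = 26 $k.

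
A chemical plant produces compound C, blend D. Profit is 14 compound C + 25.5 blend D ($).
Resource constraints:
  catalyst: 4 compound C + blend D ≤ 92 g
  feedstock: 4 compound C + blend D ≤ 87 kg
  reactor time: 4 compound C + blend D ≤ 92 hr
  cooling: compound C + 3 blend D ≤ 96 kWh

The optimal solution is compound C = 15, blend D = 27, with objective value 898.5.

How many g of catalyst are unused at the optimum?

catalyst used = 4·15 + 1·27 = 87; slack = 92 − 87 = 5.

5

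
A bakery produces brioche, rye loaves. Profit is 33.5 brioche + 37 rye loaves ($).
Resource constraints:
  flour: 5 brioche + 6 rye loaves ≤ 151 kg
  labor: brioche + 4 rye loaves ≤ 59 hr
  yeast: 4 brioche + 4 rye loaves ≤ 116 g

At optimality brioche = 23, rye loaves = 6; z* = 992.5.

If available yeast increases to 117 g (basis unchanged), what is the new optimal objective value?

996.5

At the optimum: flour uses 151 of 151 (binding); labor uses 47 of 59 (slack = 12); yeast uses 116 of 116 (binding).
By complementary slackness, y = 0 for the non-binding constraint.
From A_Bᵀ y = c: 5·y_flour + 4·y_yeast = 33.5; 6·y_flour + 4·y_yeast = 37.
This yields shadow prices y_flour = 3.5, y_yeast = 4.
Δz = y_yeast·Δb = 4 × (1) = 4, so new z* = 992.5 + 4 = 996.5.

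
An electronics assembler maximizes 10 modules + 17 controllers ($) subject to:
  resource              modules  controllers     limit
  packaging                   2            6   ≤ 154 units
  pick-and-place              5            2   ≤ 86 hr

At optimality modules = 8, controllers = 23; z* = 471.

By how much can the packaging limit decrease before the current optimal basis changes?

119.6

Binding constraints: packaging, pick-and-place. The basis is B = [[2,6],[5,2]] with det -26.
Per unit decrease in packaging, x* moves by d = (0.0769, -0.1923).
The basis stays optimal until controllers reaches 0; allowable decrease = 119.6 units.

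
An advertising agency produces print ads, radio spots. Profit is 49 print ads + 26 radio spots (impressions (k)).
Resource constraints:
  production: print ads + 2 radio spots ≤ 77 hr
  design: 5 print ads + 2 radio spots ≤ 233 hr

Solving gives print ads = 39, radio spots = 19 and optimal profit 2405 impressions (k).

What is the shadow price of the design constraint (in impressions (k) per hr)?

9

Check each constraint at x*: production 77/77 (tight); design 233/233 (tight).
Dual feasibility on the basic columns requires 1·y_production + 5·y_design = 49, 2·y_production + 2·y_design = 26.
→ y_production = 4 and y_design = 9.
Shadow price of design = 9.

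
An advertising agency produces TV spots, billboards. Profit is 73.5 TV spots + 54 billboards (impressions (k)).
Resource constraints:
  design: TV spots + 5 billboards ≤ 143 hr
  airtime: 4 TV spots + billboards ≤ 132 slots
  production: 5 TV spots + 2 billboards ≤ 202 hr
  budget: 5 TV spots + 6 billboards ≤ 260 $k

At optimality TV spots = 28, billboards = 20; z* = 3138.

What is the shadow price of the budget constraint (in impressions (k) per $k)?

Check each constraint at x*: design 128/143 (slack 15); airtime 132/132 (tight); production 180/202 (slack 22); budget 260/260 (tight).
By complementary slackness, y = 0 for the non-binding constraints.
Dual feasibility on the basic columns requires 4·y_airtime + 5·y_budget = 73.5, 1·y_airtime + 6·y_budget = 54.
Solving: y_airtime = 9, y_budget = 7.5.
Shadow price of budget = 7.5.

7.5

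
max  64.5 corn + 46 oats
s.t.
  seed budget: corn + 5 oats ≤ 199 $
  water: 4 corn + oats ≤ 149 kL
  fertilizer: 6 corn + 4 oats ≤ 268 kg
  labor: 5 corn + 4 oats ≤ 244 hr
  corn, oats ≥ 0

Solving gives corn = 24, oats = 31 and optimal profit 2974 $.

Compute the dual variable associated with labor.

At the optimum: seed budget uses 179 of 199 (slack = 20); water uses 127 of 149 (slack = 22); fertilizer uses 268 of 268 (binding); labor uses 244 of 244 (binding).
Since seed budget, water are not tight, their duals are 0.
Dual feasibility on the basic columns requires 6·y_fertilizer + 5·y_labor = 64.5, 4·y_fertilizer + 4·y_labor = 46.
→ y_fertilizer = 7 and y_labor = 4.5.
Shadow price of labor = 4.5.

4.5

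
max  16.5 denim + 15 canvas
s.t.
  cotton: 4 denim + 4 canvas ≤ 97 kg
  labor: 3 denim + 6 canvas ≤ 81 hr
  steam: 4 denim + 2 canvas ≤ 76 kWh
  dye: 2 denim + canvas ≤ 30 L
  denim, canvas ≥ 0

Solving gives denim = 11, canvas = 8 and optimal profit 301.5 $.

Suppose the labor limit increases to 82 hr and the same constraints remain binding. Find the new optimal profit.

Check each constraint at x*: cotton 76/97 (slack 21); labor 81/81 (tight); steam 60/76 (slack 16); dye 30/30 (tight).
By complementary slackness, y = 0 for the non-binding constraints.
The binding rows give the dual system: 3·y_labor + 2·y_dye = 16.5 and 6·y_labor + 1·y_dye = 15.
→ y_labor = 1.5 and y_dye = 6.
Δz = y_labor·Δb = 1.5 × (1) = 1.5, so new z* = 301.5 + 1.5 = 303.

303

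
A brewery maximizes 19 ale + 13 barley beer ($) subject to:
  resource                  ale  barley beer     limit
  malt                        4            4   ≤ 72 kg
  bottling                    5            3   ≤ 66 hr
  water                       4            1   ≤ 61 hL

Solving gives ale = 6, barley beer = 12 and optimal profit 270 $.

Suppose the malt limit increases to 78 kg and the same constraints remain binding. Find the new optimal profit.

Binding: malt and bottling. Non-binding: water (25 unused).
By complementary slackness, y = 0 for the non-binding constraint.
The binding rows give the dual system: 4·y_malt + 5·y_bottling = 19 and 4·y_malt + 3·y_bottling = 13.
→ y_malt = 1 and y_bottling = 3.
Δz = y_malt·Δb = 1 × (6) = 6, so new z* = 270 + 6 = 276.

276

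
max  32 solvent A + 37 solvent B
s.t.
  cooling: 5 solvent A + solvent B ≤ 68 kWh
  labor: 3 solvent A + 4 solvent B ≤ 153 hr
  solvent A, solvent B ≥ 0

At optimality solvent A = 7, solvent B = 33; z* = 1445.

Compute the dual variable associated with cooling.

Both cooling and labor are binding at x*.
Dual feasibility on the basic columns requires 5·y_cooling + 3·y_labor = 32, 1·y_cooling + 4·y_labor = 37.
Solving: y_cooling = 1, y_labor = 9.
Shadow price of cooling = 1.

1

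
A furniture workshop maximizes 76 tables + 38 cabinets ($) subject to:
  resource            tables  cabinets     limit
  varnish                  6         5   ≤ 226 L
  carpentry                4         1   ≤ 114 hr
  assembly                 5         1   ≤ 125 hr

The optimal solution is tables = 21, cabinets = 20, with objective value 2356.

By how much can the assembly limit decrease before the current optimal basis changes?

79.8

Binding constraints: varnish, assembly. The basis is B = [[6,5],[5,1]] with det -19.
Per unit decrease in assembly, x* moves by d = (-0.2632, 0.3158).
The basis stays optimal until tables reaches 0; allowable decrease = 79.8 hr.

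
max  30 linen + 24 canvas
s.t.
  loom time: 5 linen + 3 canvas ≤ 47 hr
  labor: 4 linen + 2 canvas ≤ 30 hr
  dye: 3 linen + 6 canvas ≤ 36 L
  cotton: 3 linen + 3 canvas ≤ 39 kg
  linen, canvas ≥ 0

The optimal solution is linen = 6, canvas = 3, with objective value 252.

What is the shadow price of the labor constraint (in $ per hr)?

Check each constraint at x*: loom time 39/47 (slack 8); labor 30/30 (tight); dye 36/36 (tight); cotton 27/39 (slack 12).
Slack constraints have shadow price 0 (complementary slackness).
From A_Bᵀ y = c: 4·y_labor + 3·y_dye = 30; 2·y_labor + 6·y_dye = 24.
→ y_labor = 6 and y_dye = 2.
Shadow price of labor = 6.

6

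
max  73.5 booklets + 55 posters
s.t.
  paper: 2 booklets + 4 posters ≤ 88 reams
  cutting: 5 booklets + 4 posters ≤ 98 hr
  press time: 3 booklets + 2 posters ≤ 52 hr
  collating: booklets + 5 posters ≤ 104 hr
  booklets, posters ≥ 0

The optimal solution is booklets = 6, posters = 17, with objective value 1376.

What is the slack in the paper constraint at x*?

paper used = 2·6 + 4·17 = 80; slack = 88 − 80 = 8.

8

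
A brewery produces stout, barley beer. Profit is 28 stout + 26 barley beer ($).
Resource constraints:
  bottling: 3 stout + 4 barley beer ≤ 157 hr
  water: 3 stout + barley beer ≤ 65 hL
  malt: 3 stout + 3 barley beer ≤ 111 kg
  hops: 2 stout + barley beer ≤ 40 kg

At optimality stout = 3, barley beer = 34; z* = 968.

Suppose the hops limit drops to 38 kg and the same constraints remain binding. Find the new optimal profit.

At the optimum: bottling uses 145 of 157 (slack = 12); water uses 43 of 65 (slack = 22); malt uses 111 of 111 (binding); hops uses 40 of 40 (binding).
Since bottling, water are not tight, their duals are 0.
Dual feasibility on the basic columns requires 3·y_malt + 2·y_hops = 28, 3·y_malt + 1·y_hops = 26.
→ y_malt = 8 and y_hops = 2.
Δz = y_hops·Δb = 2 × (-2) = -4, so new z* = 968 − 4 = 964.

964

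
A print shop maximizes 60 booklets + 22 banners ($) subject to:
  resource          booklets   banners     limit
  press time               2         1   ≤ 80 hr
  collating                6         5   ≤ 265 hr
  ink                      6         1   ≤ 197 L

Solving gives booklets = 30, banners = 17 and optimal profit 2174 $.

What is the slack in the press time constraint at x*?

3

press time used = 2·30 + 1·17 = 77; slack = 80 − 77 = 3.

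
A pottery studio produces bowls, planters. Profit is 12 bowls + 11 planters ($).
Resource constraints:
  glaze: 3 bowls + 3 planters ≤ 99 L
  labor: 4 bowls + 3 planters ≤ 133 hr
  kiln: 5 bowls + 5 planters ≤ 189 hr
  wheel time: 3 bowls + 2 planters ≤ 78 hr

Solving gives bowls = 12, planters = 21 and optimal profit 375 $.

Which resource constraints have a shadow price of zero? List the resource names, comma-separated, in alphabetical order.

glaze: 99/99 (binding)
labor: 111/133 (slack 22)
kiln: 165/189 (slack 24)
wheel time: 78/78 (binding)
By complementary slackness, a constraint with positive slack has shadow price 0 → kiln, labor.

kiln, labor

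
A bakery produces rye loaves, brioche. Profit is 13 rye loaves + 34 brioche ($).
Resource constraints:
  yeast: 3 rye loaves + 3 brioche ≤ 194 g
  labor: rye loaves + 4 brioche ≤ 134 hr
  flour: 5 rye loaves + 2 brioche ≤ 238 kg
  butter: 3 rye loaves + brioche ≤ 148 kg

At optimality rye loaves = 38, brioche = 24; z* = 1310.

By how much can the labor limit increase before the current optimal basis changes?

Binding constraints: labor, flour. The basis is B = [[1,4],[5,2]] with det -18.
Per unit increase in labor, x* moves by d = (-0.1111, 0.2778).
The basis stays optimal until yeast becomes binding; allowable increase = 16 hr.

16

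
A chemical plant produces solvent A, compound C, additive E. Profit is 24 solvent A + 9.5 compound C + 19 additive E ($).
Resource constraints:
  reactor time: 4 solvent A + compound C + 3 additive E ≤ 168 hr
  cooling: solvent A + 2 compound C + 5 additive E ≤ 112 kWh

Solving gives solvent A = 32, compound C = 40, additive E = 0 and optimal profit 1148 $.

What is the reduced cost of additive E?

Both reactor time and cooling are binding at x*.
Dual feasibility on the basic columns requires 4·y_reactor time + 1·y_cooling = 24, 1·y_reactor time + 2·y_cooling = 9.5.
→ y_reactor time = 5.5 and y_cooling = 2.
Reduced cost of additive E: c₃ − yᵀa₃ = 19 − (5.5·3 + 2·5) = 19 − 26.5 = -7.5.

-7.5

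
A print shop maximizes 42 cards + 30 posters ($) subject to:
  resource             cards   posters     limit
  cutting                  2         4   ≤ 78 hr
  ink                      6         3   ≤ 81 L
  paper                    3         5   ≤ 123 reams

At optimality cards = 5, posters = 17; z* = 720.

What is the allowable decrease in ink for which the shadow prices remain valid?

Binding constraints: cutting, ink. The basis is B = [[2,4],[6,3]] with det -18.
Per unit decrease in ink, x* moves by d = (-0.2222, 0.1111).
The basis stays optimal until cards reaches 0; allowable decrease = 22.5 L.

22.5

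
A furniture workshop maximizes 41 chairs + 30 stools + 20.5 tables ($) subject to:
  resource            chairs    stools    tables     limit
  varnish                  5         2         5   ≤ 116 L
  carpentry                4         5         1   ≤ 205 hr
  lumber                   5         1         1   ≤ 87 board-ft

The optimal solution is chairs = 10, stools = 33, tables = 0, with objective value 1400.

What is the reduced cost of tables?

-8.5

Binding: varnish and carpentry. Non-binding: lumber (4 unused).
Slack constraints have shadow price 0 (complementary slackness).
From A_Bᵀ y = c: 5·y_varnish + 4·y_carpentry = 41; 2·y_varnish + 5·y_carpentry = 30.
→ y_varnish = 5 and y_carpentry = 4.
Reduced cost of tables: c₃ − yᵀa₃ = 20.5 − (5·5 + 4·1) = 20.5 − 29 = -8.5.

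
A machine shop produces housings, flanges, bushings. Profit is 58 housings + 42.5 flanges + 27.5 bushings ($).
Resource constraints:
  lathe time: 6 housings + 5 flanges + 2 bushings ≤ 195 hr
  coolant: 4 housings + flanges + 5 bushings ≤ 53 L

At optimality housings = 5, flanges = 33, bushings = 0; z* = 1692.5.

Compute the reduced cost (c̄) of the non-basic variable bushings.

At the optimum: lathe time uses 195 of 195 (binding); coolant uses 53 of 53 (binding).
From A_Bᵀ y = c: 6·y_lathe time + 4·y_coolant = 58; 5·y_lathe time + 1·y_coolant = 42.5.
This yields shadow prices y_lathe time = 8, y_coolant = 2.5.
Reduced cost of bushings: c₃ − yᵀa₃ = 27.5 − (8·2 + 2.5·5) = 27.5 − 28.5 = -1.

-1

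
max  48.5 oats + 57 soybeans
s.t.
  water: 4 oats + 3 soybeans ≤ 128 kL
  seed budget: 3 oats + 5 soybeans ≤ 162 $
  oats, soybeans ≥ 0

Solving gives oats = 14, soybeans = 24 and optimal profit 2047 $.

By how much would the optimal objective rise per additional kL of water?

6.5

Both water and seed budget are binding at x*.
The binding rows give the dual system: 4·y_water + 3·y_seed budget = 48.5 and 3·y_water + 5·y_seed budget = 57.
→ y_water = 6.5 and y_seed budget = 7.5.
Shadow price of water = 6.5.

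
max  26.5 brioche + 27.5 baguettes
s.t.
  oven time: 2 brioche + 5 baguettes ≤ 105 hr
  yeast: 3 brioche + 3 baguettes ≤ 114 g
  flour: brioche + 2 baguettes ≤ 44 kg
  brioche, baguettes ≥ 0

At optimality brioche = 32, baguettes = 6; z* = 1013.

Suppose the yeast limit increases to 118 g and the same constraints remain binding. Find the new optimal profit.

Check each constraint at x*: oven time 94/105 (slack 11); yeast 114/114 (tight); flour 44/44 (tight).
Since oven time is not tight, its dual is 0.
From A_Bᵀ y = c: 3·y_yeast + 1·y_flour = 26.5; 3·y_yeast + 2·y_flour = 27.5.
Solving: y_yeast = 8.5, y_flour = 1.
Δz = y_yeast·Δb = 8.5 × (4) = 34, so new z* = 1013 + 34 = 1047.

1047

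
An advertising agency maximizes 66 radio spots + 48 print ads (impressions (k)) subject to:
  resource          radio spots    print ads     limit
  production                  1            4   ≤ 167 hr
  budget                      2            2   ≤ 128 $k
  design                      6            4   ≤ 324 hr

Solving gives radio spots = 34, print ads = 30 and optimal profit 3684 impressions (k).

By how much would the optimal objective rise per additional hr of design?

Check each constraint at x*: production 154/167 (slack 13); budget 128/128 (tight); design 324/324 (tight).
By complementary slackness, y = 0 for the non-binding constraint.
From A_Bᵀ y = c: 2·y_budget + 6·y_design = 66; 2·y_budget + 4·y_design = 48.
Solving: y_budget = 6, y_design = 9.
Shadow price of design = 9.

9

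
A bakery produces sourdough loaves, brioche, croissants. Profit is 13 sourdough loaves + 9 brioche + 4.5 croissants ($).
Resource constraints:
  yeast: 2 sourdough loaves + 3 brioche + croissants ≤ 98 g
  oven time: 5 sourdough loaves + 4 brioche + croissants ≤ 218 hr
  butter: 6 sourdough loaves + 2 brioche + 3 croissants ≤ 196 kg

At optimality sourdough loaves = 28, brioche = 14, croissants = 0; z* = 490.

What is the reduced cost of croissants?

-2

Check each constraint at x*: yeast 98/98 (tight); oven time 196/218 (slack 22); butter 196/196 (tight).
Slack constraints have shadow price 0 (complementary slackness).
From A_Bᵀ y = c: 2·y_yeast + 6·y_butter = 13; 3·y_yeast + 2·y_butter = 9.
Solving: y_yeast = 2, y_butter = 1.5.
Reduced cost of croissants: c₃ − yᵀa₃ = 4.5 − (2·1 + 1.5·3) = 4.5 − 6.5 = -2.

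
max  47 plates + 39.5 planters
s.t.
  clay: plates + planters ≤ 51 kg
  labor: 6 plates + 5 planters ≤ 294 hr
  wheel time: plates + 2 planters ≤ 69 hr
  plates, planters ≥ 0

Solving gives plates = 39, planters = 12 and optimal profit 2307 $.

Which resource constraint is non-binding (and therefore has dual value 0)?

clay: 51/51 (binding)
labor: 294/294 (binding)
wheel time: 63/69 (slack 6)
By complementary slackness, a constraint with positive slack has shadow price 0 → wheel time.

wheel time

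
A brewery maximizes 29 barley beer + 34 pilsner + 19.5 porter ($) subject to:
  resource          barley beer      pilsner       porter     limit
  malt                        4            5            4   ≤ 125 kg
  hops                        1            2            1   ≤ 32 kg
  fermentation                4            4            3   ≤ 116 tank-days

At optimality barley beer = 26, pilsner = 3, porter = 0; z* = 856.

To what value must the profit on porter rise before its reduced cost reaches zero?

23

Check each constraint at x*: malt 119/125 (slack 6); hops 32/32 (tight); fermentation 116/116 (tight).
By complementary slackness, y = 0 for the non-binding constraint.
The binding rows give the dual system: 1·y_hops + 4·y_fermentation = 29 and 2·y_hops + 4·y_fermentation = 34.
This yields shadow prices y_hops = 5, y_fermentation = 6.
porter enters the basis when its profit ≥ yᵀa₃ = 5·1 + 6·3 = 23.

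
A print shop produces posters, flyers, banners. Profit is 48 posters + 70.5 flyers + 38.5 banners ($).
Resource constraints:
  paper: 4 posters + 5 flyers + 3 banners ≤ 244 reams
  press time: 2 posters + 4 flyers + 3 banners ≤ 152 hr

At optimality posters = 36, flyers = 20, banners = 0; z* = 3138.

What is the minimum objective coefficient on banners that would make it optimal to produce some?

Both paper and press time are binding at x*.
The binding rows give the dual system: 4·y_paper + 2·y_press time = 48 and 5·y_paper + 4·y_press time = 70.5.
This yields shadow prices y_paper = 8.5, y_press time = 7.
banners enters the basis when its profit ≥ yᵀa₃ = 8.5·3 + 7·3 = 46.5.

46.5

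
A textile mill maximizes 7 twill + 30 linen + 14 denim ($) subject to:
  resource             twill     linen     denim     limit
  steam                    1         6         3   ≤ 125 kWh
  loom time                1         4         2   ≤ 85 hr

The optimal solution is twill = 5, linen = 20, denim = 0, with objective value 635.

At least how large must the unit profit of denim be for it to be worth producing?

15

At the optimum: steam uses 125 of 125 (binding); loom time uses 85 of 85 (binding).
The binding rows give the dual system: 1·y_steam + 1·y_loom time = 7 and 6·y_steam + 4·y_loom time = 30.
Solving: y_steam = 1, y_loom time = 6.
denim enters the basis when its profit ≥ yᵀa₃ = 1·3 + 6·2 = 15.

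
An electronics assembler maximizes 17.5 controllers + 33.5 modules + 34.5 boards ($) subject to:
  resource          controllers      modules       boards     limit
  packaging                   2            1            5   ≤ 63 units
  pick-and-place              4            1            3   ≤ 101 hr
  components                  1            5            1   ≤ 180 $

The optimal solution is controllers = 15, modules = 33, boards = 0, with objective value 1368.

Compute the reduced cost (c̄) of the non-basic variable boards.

-1

Check each constraint at x*: packaging 63/63 (tight); pick-and-place 93/101 (slack 8); components 180/180 (tight).
Slack constraints have shadow price 0 (complementary slackness).
The binding rows give the dual system: 2·y_packaging + 1·y_components = 17.5 and 1·y_packaging + 5·y_components = 33.5.
Solving: y_packaging = 6, y_components = 5.5.
Reduced cost of boards: c₃ − yᵀa₃ = 34.5 − (6·5 + 5.5·1) = 34.5 − 35.5 = -1.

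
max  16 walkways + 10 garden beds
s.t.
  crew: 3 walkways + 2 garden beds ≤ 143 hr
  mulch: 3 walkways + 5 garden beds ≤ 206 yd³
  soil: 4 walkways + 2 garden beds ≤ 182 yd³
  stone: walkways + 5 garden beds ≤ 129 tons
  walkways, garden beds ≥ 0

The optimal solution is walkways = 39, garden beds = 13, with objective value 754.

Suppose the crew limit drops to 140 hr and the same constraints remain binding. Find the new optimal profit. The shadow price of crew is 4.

Δb = -3, so new z* = 754 + (4)·(-3) = 754 − 12 = 742.

742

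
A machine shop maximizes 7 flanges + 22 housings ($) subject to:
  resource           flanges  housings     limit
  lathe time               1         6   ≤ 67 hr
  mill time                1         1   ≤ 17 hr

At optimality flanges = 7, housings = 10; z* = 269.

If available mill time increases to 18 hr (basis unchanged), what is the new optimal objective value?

Check each constraint at x*: lathe time 67/67 (tight); mill time 17/17 (tight).
From A_Bᵀ y = c: 1·y_lathe time + 1·y_mill time = 7; 6·y_lathe time + 1·y_mill time = 22.
→ y_lathe time = 3 and y_mill time = 4.
Δz = y_mill time·Δb = 4 × (1) = 4, so new z* = 269 + 4 = 273.

273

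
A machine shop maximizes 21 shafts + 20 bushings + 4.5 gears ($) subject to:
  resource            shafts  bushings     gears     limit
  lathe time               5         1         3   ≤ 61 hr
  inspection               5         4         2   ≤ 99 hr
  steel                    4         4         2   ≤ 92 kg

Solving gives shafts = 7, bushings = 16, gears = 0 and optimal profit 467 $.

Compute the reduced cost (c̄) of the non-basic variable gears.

At the optimum: lathe time uses 51 of 61 (slack = 10); inspection uses 99 of 99 (binding); steel uses 92 of 92 (binding).
By complementary slackness, y = 0 for the non-binding constraint.
Dual feasibility on the basic columns requires 5·y_inspection + 4·y_steel = 21, 4·y_inspection + 4·y_steel = 20.
Solving: y_inspection = 1, y_steel = 4.
Reduced cost of gears: c₃ − yᵀa₃ = 4.5 − (1·2 + 4·2) = 4.5 − 10 = -5.5.

-5.5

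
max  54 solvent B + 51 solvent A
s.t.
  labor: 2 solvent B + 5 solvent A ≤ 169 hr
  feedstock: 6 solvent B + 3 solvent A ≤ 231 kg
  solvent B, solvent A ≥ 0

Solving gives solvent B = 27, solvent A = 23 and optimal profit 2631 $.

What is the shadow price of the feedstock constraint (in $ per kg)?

7

Check each constraint at x*: labor 169/169 (tight); feedstock 231/231 (tight).
Dual feasibility on the basic columns requires 2·y_labor + 6·y_feedstock = 54, 5·y_labor + 3·y_feedstock = 51.
This yields shadow prices y_labor = 6, y_feedstock = 7.
Shadow price of feedstock = 7.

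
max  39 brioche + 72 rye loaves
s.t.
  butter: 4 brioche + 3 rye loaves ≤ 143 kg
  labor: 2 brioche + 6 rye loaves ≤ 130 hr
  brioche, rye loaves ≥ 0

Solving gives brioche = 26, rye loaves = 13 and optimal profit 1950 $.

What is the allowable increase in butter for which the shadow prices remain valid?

Binding constraints: butter, labor. The basis is B = [[4,3],[2,6]] with det 18.
Per unit increase in butter, x* moves by d = (0.3333, -0.1111).
The basis stays optimal until rye loaves reaches 0; allowable increase = 117 kg.

117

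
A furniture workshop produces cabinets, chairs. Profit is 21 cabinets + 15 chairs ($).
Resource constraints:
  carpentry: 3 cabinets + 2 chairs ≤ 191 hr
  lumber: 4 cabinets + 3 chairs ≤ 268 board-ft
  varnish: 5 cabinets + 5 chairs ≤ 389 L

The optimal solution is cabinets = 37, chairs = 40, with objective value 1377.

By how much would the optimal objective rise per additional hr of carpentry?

Binding: carpentry and lumber. Non-binding: varnish (4 unused).
Slack constraints have shadow price 0 (complementary slackness).
The binding rows give the dual system: 3·y_carpentry + 4·y_lumber = 21 and 2·y_carpentry + 3·y_lumber = 15.
→ y_carpentry = 3 and y_lumber = 3.
Shadow price of carpentry = 3.

3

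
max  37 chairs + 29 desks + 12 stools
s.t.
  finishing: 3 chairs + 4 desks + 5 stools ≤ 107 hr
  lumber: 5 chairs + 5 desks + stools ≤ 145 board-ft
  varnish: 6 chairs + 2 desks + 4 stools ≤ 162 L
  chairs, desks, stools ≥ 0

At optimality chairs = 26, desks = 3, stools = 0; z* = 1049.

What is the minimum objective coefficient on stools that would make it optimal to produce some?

At the optimum: finishing uses 90 of 107 (slack = 17); lumber uses 145 of 145 (binding); varnish uses 162 of 162 (binding).
Since finishing is not tight, its dual is 0.
Dual feasibility on the basic columns requires 5·y_lumber + 6·y_varnish = 37, 5·y_lumber + 2·y_varnish = 29.
Solving: y_lumber = 5, y_varnish = 2.
stools enters the basis when its profit ≥ yᵀa₃ = 5·1 + 2·4 = 13.

13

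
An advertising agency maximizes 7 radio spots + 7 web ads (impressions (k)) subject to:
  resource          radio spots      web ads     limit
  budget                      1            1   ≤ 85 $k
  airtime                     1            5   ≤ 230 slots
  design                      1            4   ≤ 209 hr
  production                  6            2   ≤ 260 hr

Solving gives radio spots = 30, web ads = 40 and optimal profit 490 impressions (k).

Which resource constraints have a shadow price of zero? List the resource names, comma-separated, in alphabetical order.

budget: 70/85 (slack 15)
airtime: 230/230 (binding)
design: 190/209 (slack 19)
production: 260/260 (binding)
By complementary slackness, a constraint with positive slack has shadow price 0 → budget, design.

budget, design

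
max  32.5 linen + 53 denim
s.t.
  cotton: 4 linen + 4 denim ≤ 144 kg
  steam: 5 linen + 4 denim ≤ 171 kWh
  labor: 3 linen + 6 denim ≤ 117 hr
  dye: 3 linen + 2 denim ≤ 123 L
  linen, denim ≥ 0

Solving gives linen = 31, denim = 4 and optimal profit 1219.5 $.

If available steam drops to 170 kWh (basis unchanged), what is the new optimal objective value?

At the optimum: cotton uses 140 of 144 (slack = 4); steam uses 171 of 171 (binding); labor uses 117 of 117 (binding); dye uses 101 of 123 (slack = 22).
Slack constraints have shadow price 0 (complementary slackness).
Dual feasibility on the basic columns requires 5·y_steam + 3·y_labor = 32.5, 4·y_steam + 6·y_labor = 53.
This yields shadow prices y_steam = 2, y_labor = 7.5.
Δz = y_steam·Δb = 2 × (-1) = -2, so new z* = 1219.5 − 2 = 1217.5.

1217.5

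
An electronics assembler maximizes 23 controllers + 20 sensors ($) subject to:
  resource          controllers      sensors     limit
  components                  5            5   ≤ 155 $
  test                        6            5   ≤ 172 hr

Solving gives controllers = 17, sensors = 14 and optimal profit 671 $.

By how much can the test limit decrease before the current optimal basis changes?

17

Binding constraints: components, test. The basis is B = [[5,5],[6,5]] with det -5.
Per unit decrease in test, x* moves by d = (-1, 1).
The basis stays optimal until controllers reaches 0; allowable decrease = 17 hr.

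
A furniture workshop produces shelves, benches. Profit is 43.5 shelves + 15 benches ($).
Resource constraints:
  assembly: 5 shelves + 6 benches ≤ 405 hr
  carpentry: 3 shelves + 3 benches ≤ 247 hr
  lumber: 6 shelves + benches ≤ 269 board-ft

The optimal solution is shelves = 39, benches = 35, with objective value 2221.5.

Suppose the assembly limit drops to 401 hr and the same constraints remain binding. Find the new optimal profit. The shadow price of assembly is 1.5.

2215.5

Δb = -4, so new z* = 2221.5 + (1.5)·(-4) = 2221.5 − 6 = 2215.5.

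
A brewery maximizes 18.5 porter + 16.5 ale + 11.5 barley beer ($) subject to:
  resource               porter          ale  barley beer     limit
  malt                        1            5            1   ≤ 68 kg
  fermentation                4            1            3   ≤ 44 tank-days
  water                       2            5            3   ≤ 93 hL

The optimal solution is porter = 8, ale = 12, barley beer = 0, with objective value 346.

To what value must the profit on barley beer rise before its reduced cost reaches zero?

14.5

Binding: malt and fermentation. Non-binding: water (17 unused).
Slack constraints have shadow price 0 (complementary slackness).
The binding rows give the dual system: 1·y_malt + 4·y_fermentation = 18.5 and 5·y_malt + 1·y_fermentation = 16.5.
This yields shadow prices y_malt = 2.5, y_fermentation = 4.
barley beer enters the basis when its profit ≥ yᵀa₃ = 2.5·1 + 4·3 = 14.5.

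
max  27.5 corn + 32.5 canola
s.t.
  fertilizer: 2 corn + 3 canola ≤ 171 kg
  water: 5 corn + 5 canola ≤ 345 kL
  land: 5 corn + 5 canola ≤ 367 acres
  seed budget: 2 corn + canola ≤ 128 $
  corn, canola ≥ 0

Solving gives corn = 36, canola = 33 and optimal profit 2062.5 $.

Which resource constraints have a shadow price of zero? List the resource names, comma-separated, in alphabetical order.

land, seed budget

fertilizer: 171/171 (binding)
water: 345/345 (binding)
land: 345/367 (slack 22)
seed budget: 105/128 (slack 23)
By complementary slackness, a constraint with positive slack has shadow price 0 → land, seed budget.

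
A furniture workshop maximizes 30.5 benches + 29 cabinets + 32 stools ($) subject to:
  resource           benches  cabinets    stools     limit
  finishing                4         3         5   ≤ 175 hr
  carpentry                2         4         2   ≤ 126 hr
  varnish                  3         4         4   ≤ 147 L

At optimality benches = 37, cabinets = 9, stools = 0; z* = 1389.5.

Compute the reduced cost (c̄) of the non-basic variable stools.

Binding: finishing and varnish. Non-binding: carpentry (16 unused).
Slack constraints have shadow price 0 (complementary slackness).
From A_Bᵀ y = c: 4·y_finishing + 3·y_varnish = 30.5; 3·y_finishing + 4·y_varnish = 29.
Solving: y_finishing = 5, y_varnish = 3.5.
Reduced cost of stools: c₃ − yᵀa₃ = 32 − (5·5 + 3.5·4) = 32 − 39 = -7.

-7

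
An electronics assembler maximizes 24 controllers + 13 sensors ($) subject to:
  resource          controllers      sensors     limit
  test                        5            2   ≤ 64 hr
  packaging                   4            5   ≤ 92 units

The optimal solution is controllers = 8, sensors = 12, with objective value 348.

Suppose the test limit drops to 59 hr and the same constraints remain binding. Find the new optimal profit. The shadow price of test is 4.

Δb = -5, so new z* = 348 + (4)·(-5) = 348 − 20 = 328.

328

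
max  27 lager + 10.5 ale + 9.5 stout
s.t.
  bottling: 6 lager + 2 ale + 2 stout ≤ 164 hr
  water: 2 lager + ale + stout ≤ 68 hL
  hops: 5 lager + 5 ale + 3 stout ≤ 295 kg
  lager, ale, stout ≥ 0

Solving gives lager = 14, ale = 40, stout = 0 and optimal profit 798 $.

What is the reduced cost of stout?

-1

At the optimum: bottling uses 164 of 164 (binding); water uses 68 of 68 (binding); hops uses 270 of 295 (slack = 25).
By complementary slackness, y = 0 for the non-binding constraint.
From A_Bᵀ y = c: 6·y_bottling + 2·y_water = 27; 2·y_bottling + 1·y_water = 10.5.
This yields shadow prices y_bottling = 3, y_water = 4.5.
Reduced cost of stout: c₃ − yᵀa₃ = 9.5 − (3·2 + 4.5·1) = 9.5 − 10.5 = -1.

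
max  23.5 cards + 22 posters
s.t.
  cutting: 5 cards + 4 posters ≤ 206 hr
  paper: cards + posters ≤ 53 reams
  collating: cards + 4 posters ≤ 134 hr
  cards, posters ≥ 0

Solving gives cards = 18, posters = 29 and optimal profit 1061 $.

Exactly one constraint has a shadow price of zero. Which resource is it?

paper

cutting: 206/206 (binding)
paper: 47/53 (slack 6)
collating: 134/134 (binding)
By complementary slackness, a constraint with positive slack has shadow price 0 → paper.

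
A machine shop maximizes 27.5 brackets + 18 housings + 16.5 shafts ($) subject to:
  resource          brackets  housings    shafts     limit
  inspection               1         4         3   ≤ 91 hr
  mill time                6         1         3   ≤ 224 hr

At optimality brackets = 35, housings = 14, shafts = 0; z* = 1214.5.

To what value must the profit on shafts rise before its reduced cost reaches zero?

22.5

Both inspection and mill time are binding at x*.
The binding rows give the dual system: 1·y_inspection + 6·y_mill time = 27.5 and 4·y_inspection + 1·y_mill time = 18.
This yields shadow prices y_inspection = 3.5, y_mill time = 4.
shafts enters the basis when its profit ≥ yᵀa₃ = 3.5·3 + 4·3 = 22.5.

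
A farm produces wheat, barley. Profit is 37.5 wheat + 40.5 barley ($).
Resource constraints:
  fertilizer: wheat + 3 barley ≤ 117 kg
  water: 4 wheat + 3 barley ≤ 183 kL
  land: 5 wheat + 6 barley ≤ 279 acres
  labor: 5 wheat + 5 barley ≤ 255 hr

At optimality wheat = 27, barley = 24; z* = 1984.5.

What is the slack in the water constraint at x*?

3

water used = 4·27 + 3·24 = 180; slack = 183 − 180 = 3.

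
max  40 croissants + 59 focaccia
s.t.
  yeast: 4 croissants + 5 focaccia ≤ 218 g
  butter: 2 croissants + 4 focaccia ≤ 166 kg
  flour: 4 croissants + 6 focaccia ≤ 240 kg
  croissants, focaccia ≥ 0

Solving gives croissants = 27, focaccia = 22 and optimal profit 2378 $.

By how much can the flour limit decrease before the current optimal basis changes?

Binding constraints: yeast, flour. The basis is B = [[4,5],[4,6]] with det 4.
Per unit decrease in flour, x* moves by d = (1.25, -1).
The basis stays optimal until focaccia reaches 0; allowable decrease = 22 kg.

22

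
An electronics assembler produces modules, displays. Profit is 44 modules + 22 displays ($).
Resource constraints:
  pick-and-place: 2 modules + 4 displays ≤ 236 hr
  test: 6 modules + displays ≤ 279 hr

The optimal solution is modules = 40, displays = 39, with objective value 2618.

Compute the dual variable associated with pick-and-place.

At the optimum: pick-and-place uses 236 of 236 (binding); test uses 279 of 279 (binding).
From A_Bᵀ y = c: 2·y_pick-and-place + 6·y_test = 44; 4·y_pick-and-place + 1·y_test = 22.
This yields shadow prices y_pick-and-place = 4, y_test = 6.
Shadow price of pick-and-place = 4.

4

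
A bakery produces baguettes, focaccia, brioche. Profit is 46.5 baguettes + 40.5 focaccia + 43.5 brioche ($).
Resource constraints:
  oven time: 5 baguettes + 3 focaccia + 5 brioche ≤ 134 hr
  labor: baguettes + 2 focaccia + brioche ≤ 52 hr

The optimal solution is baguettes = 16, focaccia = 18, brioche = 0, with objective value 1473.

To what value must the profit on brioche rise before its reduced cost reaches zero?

46.5

At the optimum: oven time uses 134 of 134 (binding); labor uses 52 of 52 (binding).
Dual feasibility on the basic columns requires 5·y_oven time + 1·y_labor = 46.5, 3·y_oven time + 2·y_labor = 40.5.
Solving: y_oven time = 7.5, y_labor = 9.
brioche enters the basis when its profit ≥ yᵀa₃ = 7.5·5 + 9·1 = 46.5.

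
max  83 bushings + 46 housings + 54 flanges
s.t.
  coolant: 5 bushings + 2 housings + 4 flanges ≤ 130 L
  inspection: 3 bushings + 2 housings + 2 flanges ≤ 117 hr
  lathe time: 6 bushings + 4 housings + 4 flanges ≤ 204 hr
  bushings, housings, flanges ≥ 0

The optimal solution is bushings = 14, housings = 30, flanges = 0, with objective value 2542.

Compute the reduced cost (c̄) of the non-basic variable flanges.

At the optimum: coolant uses 130 of 130 (binding); inspection uses 102 of 117 (slack = 15); lathe time uses 204 of 204 (binding).
Since inspection is not tight, its dual is 0.
Dual feasibility on the basic columns requires 5·y_coolant + 6·y_lathe time = 83, 2·y_coolant + 4·y_lathe time = 46.
This yields shadow prices y_coolant = 7, y_lathe time = 8.
Reduced cost of flanges: c₃ − yᵀa₃ = 54 − (7·4 + 8·4) = 54 − 60 = -6.

-6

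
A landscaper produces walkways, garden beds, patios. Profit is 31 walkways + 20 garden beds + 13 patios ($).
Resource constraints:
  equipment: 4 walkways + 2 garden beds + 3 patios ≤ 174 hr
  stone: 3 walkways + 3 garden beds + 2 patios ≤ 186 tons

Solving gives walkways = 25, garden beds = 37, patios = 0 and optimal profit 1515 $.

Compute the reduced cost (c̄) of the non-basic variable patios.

-9.5

At the optimum: equipment uses 174 of 174 (binding); stone uses 186 of 186 (binding).
From A_Bᵀ y = c: 4·y_equipment + 3·y_stone = 31; 2·y_equipment + 3·y_stone = 20.
→ y_equipment = 5.5 and y_stone = 3.
Reduced cost of patios: c₃ − yᵀa₃ = 13 − (5.5·3 + 3·2) = 13 − 22.5 = -9.5.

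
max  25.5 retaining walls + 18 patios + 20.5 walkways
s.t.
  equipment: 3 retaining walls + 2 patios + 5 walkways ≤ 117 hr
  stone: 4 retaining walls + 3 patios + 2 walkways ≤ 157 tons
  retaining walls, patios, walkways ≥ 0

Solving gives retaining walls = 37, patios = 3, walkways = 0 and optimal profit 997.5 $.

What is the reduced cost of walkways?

-8

At the optimum: equipment uses 117 of 117 (binding); stone uses 157 of 157 (binding).
Dual feasibility on the basic columns requires 3·y_equipment + 4·y_stone = 25.5, 2·y_equipment + 3·y_stone = 18.
Solving: y_equipment = 4.5, y_stone = 3.
Reduced cost of walkways: c₃ − yᵀa₃ = 20.5 − (4.5·5 + 3·2) = 20.5 − 28.5 = -8.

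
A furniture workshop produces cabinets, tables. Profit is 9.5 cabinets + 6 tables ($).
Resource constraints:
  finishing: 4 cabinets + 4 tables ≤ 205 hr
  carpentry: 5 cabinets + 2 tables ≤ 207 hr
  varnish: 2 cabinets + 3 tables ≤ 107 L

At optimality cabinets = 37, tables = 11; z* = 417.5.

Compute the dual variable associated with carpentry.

1.5

Check each constraint at x*: finishing 192/205 (slack 13); carpentry 207/207 (tight); varnish 107/107 (tight).
By complementary slackness, y = 0 for the non-binding constraint.
Dual feasibility on the basic columns requires 5·y_carpentry + 2·y_varnish = 9.5, 2·y_carpentry + 3·y_varnish = 6.
This yields shadow prices y_carpentry = 1.5, y_varnish = 1.
Shadow price of carpentry = 1.5.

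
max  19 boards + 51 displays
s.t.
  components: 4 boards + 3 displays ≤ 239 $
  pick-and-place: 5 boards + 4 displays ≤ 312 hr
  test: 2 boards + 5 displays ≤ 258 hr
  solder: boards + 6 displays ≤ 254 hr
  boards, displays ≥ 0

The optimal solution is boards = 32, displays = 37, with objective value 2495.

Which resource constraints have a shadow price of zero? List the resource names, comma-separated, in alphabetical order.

pick-and-place, test

components: 239/239 (binding)
pick-and-place: 308/312 (slack 4)
test: 249/258 (slack 9)
solder: 254/254 (binding)
By complementary slackness, a constraint with positive slack has shadow price 0 → pick-and-place, test.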